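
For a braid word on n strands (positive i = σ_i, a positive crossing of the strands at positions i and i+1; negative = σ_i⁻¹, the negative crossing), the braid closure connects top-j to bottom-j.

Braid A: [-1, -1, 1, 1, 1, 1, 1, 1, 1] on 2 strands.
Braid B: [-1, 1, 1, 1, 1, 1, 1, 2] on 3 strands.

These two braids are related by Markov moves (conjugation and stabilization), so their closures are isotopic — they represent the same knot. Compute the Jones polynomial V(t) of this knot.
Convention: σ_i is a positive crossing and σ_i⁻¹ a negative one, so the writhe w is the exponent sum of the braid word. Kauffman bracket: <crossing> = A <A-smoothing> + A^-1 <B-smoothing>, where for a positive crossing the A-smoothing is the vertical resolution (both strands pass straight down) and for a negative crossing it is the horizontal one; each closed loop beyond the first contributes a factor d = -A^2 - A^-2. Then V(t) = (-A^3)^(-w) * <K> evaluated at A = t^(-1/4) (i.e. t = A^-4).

-t^7 + t^6 - t^5 + t^4 + t^2

Derivation:
Markov-equivalent braids have isotopic closures, hence identical knot invariants. Strip the Markov moves from each word to reach a common short braid β, then compute V(t) once on β.
Braid A: s1^-1 s1^-1 s1 s1 s1 s1 s1 s1 s1 on 2 strands reduces by inverse Markov moves (closure unchanged at each step):
  Deconjugate: the word is γ·β·γ⁻¹ with γ = s1^-1 s1^-1 (prefix) and γ⁻¹ = s1 s1 (suffix); strip both.
Reduced to β = s1 s1 s1 s1 s1 on 2 strands, 5 crossings.
Braid B: s1^-1 s1 s1 s1 s1 s1 s1 s2 on 3 strands reduces by inverse Markov moves (closure unchanged at each step):
  Destabilize: the word has the form β·s2 where s2 occurs only as the final letter (β ∈ B_2); drop it and the last strand → 2 strands.
  Deconjugate: the word is γ·β·γ⁻¹ with γ = s1^-1 (prefix) and γ⁻¹ = s1 (suffix); strip both.
Reduced to β = s1 s1 s1 s1 s1 on 2 strands, 5 crossings.
Both give the same β = s1 s1 s1 s1 s1 on 2 strands, so one state sum suffices:
Braid: s1 s1 s1 s1 s1 on 2 strands, 5 crossings.
Writhe w = (#positive) - (#negative) = 5 - 0 = 5.
Computing the Kauffman bracket via state sum. There are 2^5 = 32 states.
Each crossing splits two ways (0=vertical, 1=horizontal). The state's weight is A^(#A-smoothings - #B-smoothings) * d^(loops - 1).
  state 00000: A-exp=+5, loops=2, term = A^5 * d^1
  state 00001: A-exp=+3, loops=1, term = A^3 * d^0
  state 00010: A-exp=+3, loops=1, term = A^3 * d^0
  state 00011: A-exp=+1, loops=2, term = A^1 * d^1
  state 00100: A-exp=+3, loops=1, term = A^3 * d^0
  state 00101: A-exp=+1, loops=2, term = A^1 * d^1
  state 00110: A-exp=+1, loops=2, term = A^1 * d^1
  state 00111: A-exp=-1, loops=3, term = A^-1 * d^2
  state 01000: A-exp=+3, loops=1, term = A^3 * d^0
  state 01001: A-exp=+1, loops=2, term = A^1 * d^1
  state 01010: A-exp=+1, loops=2, term = A^1 * d^1
  state 01011: A-exp=-1, loops=3, term = A^-1 * d^2
  state 01100: A-exp=+1, loops=2, term = A^1 * d^1
  state 01101: A-exp=-1, loops=3, term = A^-1 * d^2
  state 01110: A-exp=-1, loops=3, term = A^-1 * d^2
  state 01111: A-exp=-3, loops=4, term = A^-3 * d^3
  state 10000: A-exp=+3, loops=1, term = A^3 * d^0
  state 10001: A-exp=+1, loops=2, term = A^1 * d^1
  state 10010: A-exp=+1, loops=2, term = A^1 * d^1
  state 10011: A-exp=-1, loops=3, term = A^-1 * d^2
  state 10100: A-exp=+1, loops=2, term = A^1 * d^1
  state 10101: A-exp=-1, loops=3, term = A^-1 * d^2
  state 10110: A-exp=-1, loops=3, term = A^-1 * d^2
  state 10111: A-exp=-3, loops=4, term = A^-3 * d^3
  state 11000: A-exp=+1, loops=2, term = A^1 * d^1
  state 11001: A-exp=-1, loops=3, term = A^-1 * d^2
  state 11010: A-exp=-1, loops=3, term = A^-1 * d^2
  state 11011: A-exp=-3, loops=4, term = A^-3 * d^3
  state 11100: A-exp=-1, loops=3, term = A^-1 * d^2
  state 11101: A-exp=-3, loops=4, term = A^-3 * d^3
  state 11110: A-exp=-3, loops=4, term = A^-3 * d^3
  state 11111: A-exp=-5, loops=5, term = A^-5 * d^4
Collect the terms by A-exponent (count of states per loop number):
Powers of d = -A^2 - A^-2: d^2 = A^4 + 2 + A^-4; d^3 = -A^6 - 3*A^2 - 3*A^-2 - A^-6; d^4 = A^8 + 4*A^4 + 6 + 4*A^-4 + A^-8.
  A^5 * (d) = -A^7 - A^3
  A^3 * (5) = 5*A^3
  A^1 * (10*d) = -10*A^3 - 10*A^-1
  A^-1 * (10*d^2) = 10*A^3 + 20*A^-1 + 10*A^-5
  A^-3 * (5*d^3) = -5*A^3 - 15*A^-1 - 15*A^-5 - 5*A^-9
  A^-5 * (d^4) = A^3 + 4*A^-1 + 6*A^-5 + 4*A^-9 + A^-13
Summing the groups: <K> = -A^7 - A^-1 + A^-5 - A^-9 + A^-13
Normalise by the writhe: (-A^3)^(-w) = (-A^3)^(-5) = -A^-15, so f(A) = -A^-15 * <K> = A^-8 + A^-16 - A^-20 + A^-24 - A^-28.
Substitute A = t^(-1/4), i.e. A^e → t^(-e/4): V(t) = -t^7 + t^6 - t^5 + t^4 + t^2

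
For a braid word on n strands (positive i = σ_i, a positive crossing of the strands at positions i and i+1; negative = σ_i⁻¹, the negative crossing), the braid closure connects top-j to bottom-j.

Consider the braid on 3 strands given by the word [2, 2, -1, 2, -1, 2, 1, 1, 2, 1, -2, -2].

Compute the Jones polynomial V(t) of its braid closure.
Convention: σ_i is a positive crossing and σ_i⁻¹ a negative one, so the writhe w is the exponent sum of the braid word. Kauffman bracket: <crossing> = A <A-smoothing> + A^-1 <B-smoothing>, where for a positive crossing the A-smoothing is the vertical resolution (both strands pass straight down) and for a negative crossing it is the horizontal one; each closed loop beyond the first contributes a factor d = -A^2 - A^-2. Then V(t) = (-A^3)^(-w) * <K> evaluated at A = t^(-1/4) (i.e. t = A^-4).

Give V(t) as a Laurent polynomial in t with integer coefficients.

The presented braid s2 s2 s1^-1 s2 s1^-1 s2 s1 s1 s2 s1 s2^-1 s2^-1 on 3 strands reduces by inverse Markov moves (closure unchanged at each step):
  Deconjugate: the word is γ·β·γ⁻¹ with γ = s2 s2 (prefix) and γ⁻¹ = s2^-1 s2^-1 (suffix); strip both.
  Deconjugate: the word is γ·β·γ⁻¹ with γ = s1^-1 (prefix) and γ⁻¹ = s1 (suffix); strip both.
Reduced to β = s2 s1^-1 s2 s1 s1 s2 on 3 strands, 6 crossings.
Compute on β:
Braid: s2 s1^-1 s2 s1 s1 s2 on 3 strands, 6 crossings.
Writhe w = (#positive) - (#negative) = 5 - 1 = 4.
State-sum expansion of <K>. There are 2^6 = 64 states.
For each crossing: s=0 is the vertical smoothing, s=1 horizontal. Crossing k contributes A^(sign_k * (1 - 2*s_k)); loop factor d = -A^2 - A^-2.
Tabulate the states by total A-exponent and number of loops L (A-exp: L × count):
  A^6: L=2 ×1
  A^4: L=1 ×3, L=3 ×3
  A^2: L=2 ×14, L=4 ×1
  A^0: L=1 ×10, L=3 ×10
  A^-2: L=2 ×13, L=4 ×2
  A^-4: L=3 ×6
  A^-6: L=4 ×1
Each group contributes A^e * Σ count * d^(L-1):
Powers of d = -A^2 - A^-2: d^2 = A^4 + 2 + A^-4; d^3 = -A^6 - 3*A^2 - 3*A^-2 - A^-6.
  A^6 * (d) = -A^8 - A^4
  A^4 * (3 + 3*d^2) = 3*A^8 + 9*A^4 + 3
  A^2 * (14*d + d^3) = -A^8 - 17*A^4 - 17 - A^-4
  A^0 * (10 + 10*d^2) = 10*A^4 + 30 + 10*A^-4
  A^-2 * (13*d + 2*d^3) = -2*A^4 - 19 - 19*A^-4 - 2*A^-8
  A^-4 * (6*d^2) = 6 + 12*A^-4 + 6*A^-8
  A^-6 * (d^3) = -1 - 3*A^-4 - 3*A^-8 - A^-12
Summing the groups: <K> = A^8 - A^4 + 2 - A^-4 + A^-8 - A^-12
Normalise by the writhe: (-A^3)^(-w) = (-A^3)^(-4) = A^-12, so f(A) = A^-12 * <K> = A^-4 - A^-8 + 2*A^-12 - A^-16 + A^-20 - A^-24.
Substitute A = t^(-1/4), i.e. A^e → t^(-e/4): V(t) = -t^6 + t^5 - t^4 + 2*t^3 - t^2 + t

Answer: -t^6 + t^5 - t^4 + 2*t^3 - t^2 + t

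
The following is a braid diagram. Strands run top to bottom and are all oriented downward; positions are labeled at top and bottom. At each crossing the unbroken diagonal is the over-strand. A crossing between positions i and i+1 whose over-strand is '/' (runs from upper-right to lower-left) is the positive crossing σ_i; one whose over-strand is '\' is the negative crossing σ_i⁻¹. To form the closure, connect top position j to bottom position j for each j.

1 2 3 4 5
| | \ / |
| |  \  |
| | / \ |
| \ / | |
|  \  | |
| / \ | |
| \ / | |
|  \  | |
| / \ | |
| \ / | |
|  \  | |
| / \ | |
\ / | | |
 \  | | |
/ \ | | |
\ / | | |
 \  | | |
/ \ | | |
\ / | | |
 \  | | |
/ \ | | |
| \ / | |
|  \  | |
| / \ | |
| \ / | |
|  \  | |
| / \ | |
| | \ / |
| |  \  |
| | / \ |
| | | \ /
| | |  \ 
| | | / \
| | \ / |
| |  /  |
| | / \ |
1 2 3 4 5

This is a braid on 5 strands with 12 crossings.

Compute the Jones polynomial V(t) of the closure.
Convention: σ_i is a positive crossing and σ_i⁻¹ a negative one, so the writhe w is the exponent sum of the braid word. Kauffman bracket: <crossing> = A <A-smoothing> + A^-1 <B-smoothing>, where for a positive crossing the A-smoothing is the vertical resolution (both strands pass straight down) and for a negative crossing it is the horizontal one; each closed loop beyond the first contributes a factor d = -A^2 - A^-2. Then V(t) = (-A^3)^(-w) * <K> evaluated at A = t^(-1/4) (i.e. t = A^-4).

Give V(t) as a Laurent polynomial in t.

t^-3 + 2*t^-5 - 2*t^-6 + 2*t^-7 - 3*t^-8 + 2*t^-9 - 2*t^-10 + t^-11

Derivation:
Reading the diagram top to bottom ('/'-over between positions i,i+1 = s_i, '\'-over = s_i^-1): braid word = s3^-1 s2^-1 s2^-1 s2^-1 s1^-1 s1^-1 s1^-1 s2^-1 s2^-1 s3^-1 s4^-1 s3.
The presented braid s3^-1 s2^-1 s2^-1 s2^-1 s1^-1 s1^-1 s1^-1 s2^-1 s2^-1 s3^-1 s4^-1 s3 on 5 strands reduces by inverse Markov moves (closure unchanged at each step):
  Deconjugate: the word is γ·β·γ⁻¹ with γ = s3^-1 (prefix) and γ⁻¹ = s3 (suffix); strip both.
  Destabilize: the word has the form β·s4^-1 where s4^-1 occurs only as the final letter (β ∈ B_4); drop it and the last strand → 4 strands.
  Destabilize: the word has the form β·s3^-1 where s3^-1 occurs only as the final letter (β ∈ B_3); drop it and the last strand → 3 strands.
Reduced to β = s2^-1 s2^-1 s2^-1 s1^-1 s1^-1 s1^-1 s2^-1 s2^-1 on 3 strands, 8 crossings.
Compute on β:
Braid: s2^-1 s2^-1 s2^-1 s1^-1 s1^-1 s1^-1 s2^-1 s2^-1 on 3 strands, 8 crossings.
Writhe w = (#positive) - (#negative) = 0 - 8 = -8.
Enumerate smoothing states for the bracket polynomial. There are 2^8 = 256 states.
For each crossing: s=0 is the vertical smoothing, s=1 horizontal. Crossing k contributes A^(sign_k * (1 - 2*s_k)); loop factor d = -A^2 - A^-2.
Tabulate the states by total A-exponent and number of loops L (A-exp: L × count):
  A^8: L=7 ×1
  A^6: L=6 ×8
  A^4: L=5 ×28
  A^2: L=4 ×55, L=6 ×1
  A^0: L=3 ×65, L=5 ×5
  A^-2: L=2 ×45, L=4 ×11
  A^-4: L=1 ×15, L=3 ×13
  A^-6: L=2 ×8
  A^-8: L=3 ×1
Each group contributes A^e * Σ count * d^(L-1):
Powers of d = -A^2 - A^-2: d^2 = A^4 + 2 + A^-4; d^3 = -A^6 - 3*A^2 - 3*A^-2 - A^-6; d^4 = A^8 + 4*A^4 + 6 + 4*A^-4 + A^-8; d^5 = -A^10 - 5*A^6 - 10*A^2 - 10*A^-2 - 5*A^-6 - A^-10; d^6 = A^12 + 6*A^8 + 15*A^4 + 20 + 15*A^-4 + 6*A^-8 + A^-12.
  A^8 * (d^6) = A^20 + 6*A^16 + 15*A^12 + 20*A^8 + 15*A^4 + 6 + A^-4
  A^6 * (8*d^5) = -8*A^16 - 40*A^12 - 80*A^8 - 80*A^4 - 40 - 8*A^-4
  A^4 * (28*d^4) = 28*A^12 + 112*A^8 + 168*A^4 + 112 + 28*A^-4
  A^2 * (55*d^3 + d^5) = -A^12 - 60*A^8 - 175*A^4 - 175 - 60*A^-4 - A^-8
  A^0 * (65*d^2 + 5*d^4) = 5*A^8 + 85*A^4 + 160 + 85*A^-4 + 5*A^-8
  A^-2 * (45*d + 11*d^3) = -11*A^4 - 78 - 78*A^-4 - 11*A^-8
  A^-4 * (15 + 13*d^2) = 13 + 41*A^-4 + 13*A^-8
  A^-6 * (8*d) = -8*A^-4 - 8*A^-8
  A^-8 * (d^2) = A^-4 + 2*A^-8 + A^-12
Summing the groups: <K> = A^20 - 2*A^16 + 2*A^12 - 3*A^8 + 2*A^4 - 2 + 2*A^-4 + A^-12
Normalise by the writhe: (-A^3)^(-w) = (-A^3)^(8) = A^24, so f(A) = A^24 * <K> = A^44 - 2*A^40 + 2*A^36 - 3*A^32 + 2*A^28 - 2*A^24 + 2*A^20 + A^12.
Substitute A = t^(-1/4), i.e. A^e → t^(-e/4): V(t) = t^-3 + 2*t^-5 - 2*t^-6 + 2*t^-7 - 3*t^-8 + 2*t^-9 - 2*t^-10 + t^-11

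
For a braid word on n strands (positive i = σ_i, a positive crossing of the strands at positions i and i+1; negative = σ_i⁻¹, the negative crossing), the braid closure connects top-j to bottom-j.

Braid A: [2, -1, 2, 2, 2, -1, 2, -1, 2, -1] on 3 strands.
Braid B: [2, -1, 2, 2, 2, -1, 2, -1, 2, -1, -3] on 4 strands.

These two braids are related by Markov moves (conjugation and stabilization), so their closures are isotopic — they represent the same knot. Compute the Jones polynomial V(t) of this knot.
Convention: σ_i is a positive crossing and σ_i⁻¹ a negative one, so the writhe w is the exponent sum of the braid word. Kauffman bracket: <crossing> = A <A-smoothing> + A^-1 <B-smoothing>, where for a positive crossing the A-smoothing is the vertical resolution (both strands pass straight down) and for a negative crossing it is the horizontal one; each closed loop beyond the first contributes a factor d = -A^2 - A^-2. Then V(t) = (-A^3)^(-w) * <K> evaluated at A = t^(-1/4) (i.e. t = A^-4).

t^7 - 4*t^6 + 7*t^5 - 11*t^4 + 14*t^3 - 14*t^2 + 14*t - 10 + 7*t^-1 - 4*t^-2 + t^-3

Derivation:
Markov-equivalent braids have isotopic closures, hence identical knot invariants. Strip the Markov moves from each word to reach a common short braid β, then compute V(t) once on β.
Braid A: s2 s1^-1 s2 s2 s2 s1^-1 s2 s1^-1 s2 s1^-1 on 3 strands has no conjugating prefix/suffix or stabilization to strip; take β = s2 s1^-1 s2 s2 s2 s1^-1 s2 s1^-1 s2 s1^-1.
Braid B: s2 s1^-1 s2 s2 s2 s1^-1 s2 s1^-1 s2 s1^-1 s3^-1 on 4 strands reduces by inverse Markov moves (closure unchanged at each step):
  Destabilize: the word has the form β·s3^-1 where s3^-1 occurs only as the final letter (β ∈ B_3); drop it and the last strand → 3 strands.
Reduced to β = s2 s1^-1 s2 s2 s2 s1^-1 s2 s1^-1 s2 s1^-1 on 3 strands, 10 crossings.
Both give the same β = s2 s1^-1 s2 s2 s2 s1^-1 s2 s1^-1 s2 s1^-1 on 3 strands, so one state sum suffices:
Braid: s2 s1^-1 s2 s2 s2 s1^-1 s2 s1^-1 s2 s1^-1 on 3 strands, 10 crossings.
Writhe w = (#positive) - (#negative) = 6 - 4 = 2.
State-sum expansion of <K>. There are 2^10 = 1024 states.
Smooth each crossing (0=||, 1=⌣⌢); contribution A^(Σ sign_k(1-2s_k)) * d^(L-1).
Tabulate the states by total A-exponent and number of loops L (A-exp: L × count):
  A^10: L=5 ×1
  A^8: L=4 ×10
  A^6: L=3 ×42, L=5 ×3
  A^4: L=2 ×90, L=4 ×29, L=6 ×1
  A^2: L=1 ×87, L=3 ×110, L=5 ×13
  A^0: L=2 ×179, L=4 ×71, L=6 ×2
  A^-2: L=3 ×187, L=5 ×23
  A^-4: L=4 ×117, L=6 ×3
  A^-6: L=5 ×45
  A^-8: L=6 ×10
  A^-10: L=7 ×1
Each group contributes A^e * Σ count * d^(L-1):
Powers of d = -A^2 - A^-2: d^2 = A^4 + 2 + A^-4; d^3 = -A^6 - 3*A^2 - 3*A^-2 - A^-6; d^4 = A^8 + 4*A^4 + 6 + 4*A^-4 + A^-8; d^5 = -A^10 - 5*A^6 - 10*A^2 - 10*A^-2 - 5*A^-6 - A^-10; d^6 = A^12 + 6*A^8 + 15*A^4 + 20 + 15*A^-4 + 6*A^-8 + A^-12.
  A^10 * (d^4) = A^18 + 4*A^14 + 6*A^10 + 4*A^6 + A^2
  A^8 * (10*d^3) = -10*A^14 - 30*A^10 - 30*A^6 - 10*A^2
  A^6 * (42*d^2 + 3*d^4) = 3*A^14 + 54*A^10 + 102*A^6 + 54*A^2 + 3*A^-2
  A^4 * (90*d + 29*d^3 + d^5) = -A^14 - 34*A^10 - 187*A^6 - 187*A^2 - 34*A^-2 - A^-6
  A^2 * (87 + 110*d^2 + 13*d^4) = 13*A^10 + 162*A^6 + 385*A^2 + 162*A^-2 + 13*A^-6
  A^0 * (179*d + 71*d^3 + 2*d^5) = -2*A^10 - 81*A^6 - 412*A^2 - 412*A^-2 - 81*A^-6 - 2*A^-10
  A^-2 * (187*d^2 + 23*d^4) = 23*A^6 + 279*A^2 + 512*A^-2 + 279*A^-6 + 23*A^-10
  A^-4 * (117*d^3 + 3*d^5) = -3*A^6 - 132*A^2 - 381*A^-2 - 381*A^-6 - 132*A^-10 - 3*A^-14
  A^-6 * (45*d^4) = 45*A^2 + 180*A^-2 + 270*A^-6 + 180*A^-10 + 45*A^-14
  A^-8 * (10*d^5) = -10*A^2 - 50*A^-2 - 100*A^-6 - 100*A^-10 - 50*A^-14 - 10*A^-18
  A^-10 * (d^6) = A^2 + 6*A^-2 + 15*A^-6 + 20*A^-10 + 15*A^-14 + 6*A^-18 + A^-22
Summing the groups: <K> = A^18 - 4*A^14 + 7*A^10 - 10*A^6 + 14*A^2 - 14*A^-2 + 14*A^-6 - 11*A^-10 + 7*A^-14 - 4*A^-18 + A^-22
Normalise by the writhe: (-A^3)^(-w) = (-A^3)^(-2) = A^-6, so f(A) = A^-6 * <K> = A^12 - 4*A^8 + 7*A^4 - 10 + 14*A^-4 - 14*A^-8 + 14*A^-12 - 11*A^-16 + 7*A^-20 - 4*A^-24 + A^-28.
Substitute A = t^(-1/4), i.e. A^e → t^(-e/4): V(t) = t^7 - 4*t^6 + 7*t^5 - 11*t^4 + 14*t^3 - 14*t^2 + 14*t - 10 + 7*t^-1 - 4*t^-2 + t^-3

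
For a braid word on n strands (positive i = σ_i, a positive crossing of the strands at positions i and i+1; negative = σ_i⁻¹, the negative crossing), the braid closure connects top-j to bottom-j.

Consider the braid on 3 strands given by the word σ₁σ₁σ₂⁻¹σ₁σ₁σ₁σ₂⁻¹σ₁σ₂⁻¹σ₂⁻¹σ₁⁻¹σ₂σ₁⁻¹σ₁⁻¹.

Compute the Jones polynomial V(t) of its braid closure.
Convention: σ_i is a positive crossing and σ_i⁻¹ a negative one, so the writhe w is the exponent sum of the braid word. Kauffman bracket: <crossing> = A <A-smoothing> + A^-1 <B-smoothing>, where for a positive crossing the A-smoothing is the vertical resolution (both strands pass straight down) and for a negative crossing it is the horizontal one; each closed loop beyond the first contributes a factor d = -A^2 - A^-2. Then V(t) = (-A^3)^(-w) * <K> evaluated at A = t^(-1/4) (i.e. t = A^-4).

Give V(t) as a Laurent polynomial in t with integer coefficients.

The presented braid s1 s1 s2^-1 s1 s1 s1 s2^-1 s1 s2^-1 s2^-1 s1^-1 s2 s1^-1 s1^-1 on 3 strands reduces by inverse Markov moves (closure unchanged at each step):
  Deconjugate: the word is γ·β·γ⁻¹ with γ = s1 s1 (prefix) and γ⁻¹ = s1^-1 s1^-1 (suffix); strip both.
  Deconjugate: the word is γ·β·γ⁻¹ with γ = s2^-1 s1 (prefix) and γ⁻¹ = s1^-1 s2 (suffix); strip both.
Reduced to β = s1 s1 s2^-1 s1 s2^-1 s2^-1 on 3 strands, 6 crossings.
Compute on β:
Braid: s1 s1 s2^-1 s1 s2^-1 s2^-1 on 3 strands, 6 crossings.
Writhe w = (#positive) - (#negative) = 3 - 3 = 0.
Enumerate smoothing states for the bracket polynomial. There are 2^6 = 64 states.
Each crossing splits two ways (0=vertical, 1=horizontal). The state's weight is A^(#A-smoothings - #B-smoothings) * d^(loops - 1).
Tabulate the states by total A-exponent and number of loops L (A-exp: L × count):
  A^6: L=4 ×1
  A^4: L=3 ×6
  A^2: L=2 ×14, L=4 ×1
  A^0: L=1 ×13, L=3 ×7
  A^-2: L=2 ×14, L=4 ×1
  A^-4: L=3 ×6
  A^-6: L=4 ×1
Each group contributes A^e * Σ count * d^(L-1):
Powers of d = -A^2 - A^-2: d^2 = A^4 + 2 + A^-4; d^3 = -A^6 - 3*A^2 - 3*A^-2 - A^-6.
  A^6 * (d^3) = -A^12 - 3*A^8 - 3*A^4 - 1
  A^4 * (6*d^2) = 6*A^8 + 12*A^4 + 6
  A^2 * (14*d + d^3) = -A^8 - 17*A^4 - 17 - A^-4
  A^0 * (13 + 7*d^2) = 7*A^4 + 27 + 7*A^-4
  A^-2 * (14*d + d^3) = -A^4 - 17 - 17*A^-4 - A^-8
  A^-4 * (6*d^2) = 6 + 12*A^-4 + 6*A^-8
  A^-6 * (d^3) = -1 - 3*A^-4 - 3*A^-8 - A^-12
Summing the groups: <K> = -A^12 + 2*A^8 - 2*A^4 + 3 - 2*A^-4 + 2*A^-8 - A^-12
Normalise by the writhe: (-A^3)^(-w) = (-A^3)^(0) = 1, so f(A) = 1 * <K> = -A^12 + 2*A^8 - 2*A^4 + 3 - 2*A^-4 + 2*A^-8 - A^-12.
Substitute A = t^(-1/4), i.e. A^e → t^(-e/4): V(t) = -t^3 + 2*t^2 - 2*t + 3 - 2*t^-1 + 2*t^-2 - t^-3

Answer: -t^3 + 2*t^2 - 2*t + 3 - 2*t^-1 + 2*t^-2 - t^-3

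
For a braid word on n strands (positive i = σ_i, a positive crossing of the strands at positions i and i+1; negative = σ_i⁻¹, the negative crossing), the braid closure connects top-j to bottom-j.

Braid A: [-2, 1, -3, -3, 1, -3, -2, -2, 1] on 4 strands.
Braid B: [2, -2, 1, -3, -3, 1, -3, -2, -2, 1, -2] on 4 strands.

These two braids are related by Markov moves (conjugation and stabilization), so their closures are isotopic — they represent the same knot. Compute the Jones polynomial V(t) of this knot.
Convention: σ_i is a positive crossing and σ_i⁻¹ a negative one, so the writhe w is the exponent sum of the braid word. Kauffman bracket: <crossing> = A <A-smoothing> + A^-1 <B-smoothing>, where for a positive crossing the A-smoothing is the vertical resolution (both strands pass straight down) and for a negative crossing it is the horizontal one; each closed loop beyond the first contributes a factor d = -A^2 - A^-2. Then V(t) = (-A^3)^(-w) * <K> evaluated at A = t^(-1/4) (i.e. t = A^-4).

Markov-equivalent braids have isotopic closures, hence identical knot invariants. Strip the Markov moves from each word to reach a common short braid β, then compute V(t) once on β.
Braid A: s2^-1 s1 s3^-1 s3^-1 s1 s3^-1 s2^-1 s2^-1 s1 on 4 strands has no conjugating prefix/suffix or stabilization to strip; take β = s2^-1 s1 s3^-1 s3^-1 s1 s3^-1 s2^-1 s2^-1 s1.
Braid B: s2 s2^-1 s1 s3^-1 s3^-1 s1 s3^-1 s2^-1 s2^-1 s1 s2^-1 on 4 strands reduces by inverse Markov moves (closure unchanged at each step):
  Deconjugate: the word is γ·β·γ⁻¹ with γ = s2 (prefix) and γ⁻¹ = s2^-1 (suffix); strip both.
Reduced to β = s2^-1 s1 s3^-1 s3^-1 s1 s3^-1 s2^-1 s2^-1 s1 on 4 strands, 9 crossings.
Both give the same β = s2^-1 s1 s3^-1 s3^-1 s1 s3^-1 s2^-1 s2^-1 s1 on 4 strands, so one state sum suffices:
Braid: s2^-1 s1 s3^-1 s3^-1 s1 s3^-1 s2^-1 s2^-1 s1 on 4 strands, 9 crossings.
Writhe w = (#positive) - (#negative) = 3 - 6 = -3.
Computing the Kauffman bracket via state sum. There are 2^9 = 512 states.
Each crossing splits two ways (0=vertical, 1=horizontal). The state's weight is A^(#A-smoothings - #B-smoothings) * d^(loops - 1).
Tabulate the states by total A-exponent and number of loops L (A-exp: L × count):
  A^9: L=6 ×1
  A^7: L=5 ×9
  A^5: L=4 ×35, L=6 ×1
  A^3: L=3 ×73, L=5 ×11
  A^1: L=2 ×81, L=4 ×44, L=6 ×1
  A^-1: L=1 ×39, L=3 ×77, L=5 ×10
  A^-3: L=2 ×55, L=4 ×28, L=6 ×1
  A^-5: L=3 ×32, L=5 ×4
  A^-7: L=4 ×9
  A^-9: L=5 ×1
Each group contributes A^e * Σ count * d^(L-1):
Powers of d = -A^2 - A^-2: d^2 = A^4 + 2 + A^-4; d^3 = -A^6 - 3*A^2 - 3*A^-2 - A^-6; d^4 = A^8 + 4*A^4 + 6 + 4*A^-4 + A^-8; d^5 = -A^10 - 5*A^6 - 10*A^2 - 10*A^-2 - 5*A^-6 - A^-10.
  A^9 * (d^5) = -A^19 - 5*A^15 - 10*A^11 - 10*A^7 - 5*A^3 - A^-1
  A^7 * (9*d^4) = 9*A^15 + 36*A^11 + 54*A^7 + 36*A^3 + 9*A^-1
  A^5 * (35*d^3 + d^5) = -A^15 - 40*A^11 - 115*A^7 - 115*A^3 - 40*A^-1 - A^-5
  A^3 * (73*d^2 + 11*d^4) = 11*A^11 + 117*A^7 + 212*A^3 + 117*A^-1 + 11*A^-5
  A^1 * (81*d + 44*d^3 + d^5) = -A^11 - 49*A^7 - 223*A^3 - 223*A^-1 - 49*A^-5 - A^-9
  A^-1 * (39 + 77*d^2 + 10*d^4) = 10*A^7 + 117*A^3 + 253*A^-1 + 117*A^-5 + 10*A^-9
  A^-3 * (55*d + 28*d^3 + d^5) = -A^7 - 33*A^3 - 149*A^-1 - 149*A^-5 - 33*A^-9 - A^-13
  A^-5 * (32*d^2 + 4*d^4) = 4*A^3 + 48*A^-1 + 88*A^-5 + 48*A^-9 + 4*A^-13
  A^-7 * (9*d^3) = -9*A^-1 - 27*A^-5 - 27*A^-9 - 9*A^-13
  A^-9 * (d^4) = A^-1 + 4*A^-5 + 6*A^-9 + 4*A^-13 + A^-17
Summing the groups: <K> = -A^19 + 3*A^15 - 4*A^11 + 6*A^7 - 7*A^3 + 6*A^-1 - 6*A^-5 + 3*A^-9 - 2*A^-13 + A^-17
Normalise by the writhe: (-A^3)^(-w) = (-A^3)^(3) = -A^9, so f(A) = -A^9 * <K> = A^28 - 3*A^24 + 4*A^20 - 6*A^16 + 7*A^12 - 6*A^8 + 6*A^4 - 3 + 2*A^-4 - A^-8.
Substitute A = t^(-1/4), i.e. A^e → t^(-e/4): V(t) = -t^2 + 2*t - 3 + 6*t^-1 - 6*t^-2 + 7*t^-3 - 6*t^-4 + 4*t^-5 - 3*t^-6 + t^-7

Answer: -t^2 + 2*t - 3 + 6*t^-1 - 6*t^-2 + 7*t^-3 - 6*t^-4 + 4*t^-5 - 3*t^-6 + t^-7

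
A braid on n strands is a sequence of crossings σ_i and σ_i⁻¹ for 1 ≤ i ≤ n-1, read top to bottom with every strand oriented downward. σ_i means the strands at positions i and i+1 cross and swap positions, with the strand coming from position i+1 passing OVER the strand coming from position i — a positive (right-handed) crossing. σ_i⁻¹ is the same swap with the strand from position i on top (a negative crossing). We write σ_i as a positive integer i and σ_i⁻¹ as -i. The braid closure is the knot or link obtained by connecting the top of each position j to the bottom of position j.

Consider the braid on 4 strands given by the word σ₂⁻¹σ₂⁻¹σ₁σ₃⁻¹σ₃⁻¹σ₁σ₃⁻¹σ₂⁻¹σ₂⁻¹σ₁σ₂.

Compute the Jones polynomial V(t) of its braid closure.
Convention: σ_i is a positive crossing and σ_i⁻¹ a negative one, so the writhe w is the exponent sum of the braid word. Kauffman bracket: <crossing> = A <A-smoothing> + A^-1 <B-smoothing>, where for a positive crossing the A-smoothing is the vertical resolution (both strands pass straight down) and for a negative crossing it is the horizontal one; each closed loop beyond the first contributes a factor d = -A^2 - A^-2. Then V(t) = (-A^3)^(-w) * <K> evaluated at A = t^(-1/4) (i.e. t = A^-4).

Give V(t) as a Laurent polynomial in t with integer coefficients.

The presented braid s2^-1 s2^-1 s1 s3^-1 s3^-1 s1 s3^-1 s2^-1 s2^-1 s1 s2 on 4 strands reduces by inverse Markov moves (closure unchanged at each step):
  Deconjugate: the word is γ·β·γ⁻¹ with γ = s2^-1 (prefix) and γ⁻¹ = s2 (suffix); strip both.
Reduced to β = s2^-1 s1 s3^-1 s3^-1 s1 s3^-1 s2^-1 s2^-1 s1 on 4 strands, 9 crossings.
Compute on β:
Braid: s2^-1 s1 s3^-1 s3^-1 s1 s3^-1 s2^-1 s2^-1 s1 on 4 strands, 9 crossings.
Writhe w = (#positive) - (#negative) = 3 - 6 = -3.
Computing the Kauffman bracket via state sum. There are 2^9 = 512 states.
Each crossing splits two ways (0=vertical, 1=horizontal). The state's weight is A^(#A-smoothings - #B-smoothings) * d^(loops - 1).
Tabulate the states by total A-exponent and number of loops L (A-exp: L × count):
  A^9: L=6 ×1
  A^7: L=5 ×9
  A^5: L=4 ×35, L=6 ×1
  A^3: L=3 ×73, L=5 ×11
  A^1: L=2 ×81, L=4 ×44, L=6 ×1
  A^-1: L=1 ×39, L=3 ×77, L=5 ×10
  A^-3: L=2 ×55, L=4 ×28, L=6 ×1
  A^-5: L=3 ×32, L=5 ×4
  A^-7: L=4 ×9
  A^-9: L=5 ×1
Each group contributes A^e * Σ count * d^(L-1):
Powers of d = -A^2 - A^-2: d^2 = A^4 + 2 + A^-4; d^3 = -A^6 - 3*A^2 - 3*A^-2 - A^-6; d^4 = A^8 + 4*A^4 + 6 + 4*A^-4 + A^-8; d^5 = -A^10 - 5*A^6 - 10*A^2 - 10*A^-2 - 5*A^-6 - A^-10.
  A^9 * (d^5) = -A^19 - 5*A^15 - 10*A^11 - 10*A^7 - 5*A^3 - A^-1
  A^7 * (9*d^4) = 9*A^15 + 36*A^11 + 54*A^7 + 36*A^3 + 9*A^-1
  A^5 * (35*d^3 + d^5) = -A^15 - 40*A^11 - 115*A^7 - 115*A^3 - 40*A^-1 - A^-5
  A^3 * (73*d^2 + 11*d^4) = 11*A^11 + 117*A^7 + 212*A^3 + 117*A^-1 + 11*A^-5
  A^1 * (81*d + 44*d^3 + d^5) = -A^11 - 49*A^7 - 223*A^3 - 223*A^-1 - 49*A^-5 - A^-9
  A^-1 * (39 + 77*d^2 + 10*d^4) = 10*A^7 + 117*A^3 + 253*A^-1 + 117*A^-5 + 10*A^-9
  A^-3 * (55*d + 28*d^3 + d^5) = -A^7 - 33*A^3 - 149*A^-1 - 149*A^-5 - 33*A^-9 - A^-13
  A^-5 * (32*d^2 + 4*d^4) = 4*A^3 + 48*A^-1 + 88*A^-5 + 48*A^-9 + 4*A^-13
  A^-7 * (9*d^3) = -9*A^-1 - 27*A^-5 - 27*A^-9 - 9*A^-13
  A^-9 * (d^4) = A^-1 + 4*A^-5 + 6*A^-9 + 4*A^-13 + A^-17
Summing the groups: <K> = -A^19 + 3*A^15 - 4*A^11 + 6*A^7 - 7*A^3 + 6*A^-1 - 6*A^-5 + 3*A^-9 - 2*A^-13 + A^-17
Normalise by the writhe: (-A^3)^(-w) = (-A^3)^(3) = -A^9, so f(A) = -A^9 * <K> = A^28 - 3*A^24 + 4*A^20 - 6*A^16 + 7*A^12 - 6*A^8 + 6*A^4 - 3 + 2*A^-4 - A^-8.
Substitute A = t^(-1/4), i.e. A^e → t^(-e/4): V(t) = -t^2 + 2*t - 3 + 6*t^-1 - 6*t^-2 + 7*t^-3 - 6*t^-4 + 4*t^-5 - 3*t^-6 + t^-7

Answer: -t^2 + 2*t - 3 + 6*t^-1 - 6*t^-2 + 7*t^-3 - 6*t^-4 + 4*t^-5 - 3*t^-6 + t^-7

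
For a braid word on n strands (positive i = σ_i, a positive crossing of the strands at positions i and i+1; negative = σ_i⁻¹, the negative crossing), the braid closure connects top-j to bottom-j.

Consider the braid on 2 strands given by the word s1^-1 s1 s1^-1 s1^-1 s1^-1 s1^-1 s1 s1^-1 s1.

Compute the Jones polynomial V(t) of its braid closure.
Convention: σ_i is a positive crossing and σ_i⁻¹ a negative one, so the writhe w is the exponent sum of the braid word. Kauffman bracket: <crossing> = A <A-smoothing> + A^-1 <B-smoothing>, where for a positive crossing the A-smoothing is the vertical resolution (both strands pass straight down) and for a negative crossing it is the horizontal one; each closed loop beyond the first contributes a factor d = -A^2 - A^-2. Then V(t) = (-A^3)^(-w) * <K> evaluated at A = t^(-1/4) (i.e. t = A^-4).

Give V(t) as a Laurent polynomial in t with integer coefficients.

The presented braid s1^-1 s1 s1^-1 s1^-1 s1^-1 s1^-1 s1 s1^-1 s1 on 2 strands reduces by inverse Markov moves (closure unchanged at each step):
  Deconjugate: the word is γ·β·γ⁻¹ with γ = s1^-1 s1 (prefix) and γ⁻¹ = s1^-1 s1 (suffix); strip both.
  Deconjugate: the word is γ·β·γ⁻¹ with γ = s1^-1 (prefix) and γ⁻¹ = s1 (suffix); strip both.
Reduced to β = s1^-1 s1^-1 s1^-1 on 2 strands, 3 crossings.
Compute on β:
Braid: s1^-1 s1^-1 s1^-1 on 2 strands, 3 crossings.
Writhe w = (#positive) - (#negative) = 0 - 3 = -3.
State-sum expansion of <K>. There are 2^3 = 8 states.
Each crossing splits two ways (0=vertical, 1=horizontal). The state's weight is A^(#A-smoothings - #B-smoothings) * d^(loops - 1).
  state 000: A-exp=-3, loops=2, term = A^-3 * d^1
  state 001: A-exp=-1, loops=1, term = A^-1 * d^0
  state 010: A-exp=-1, loops=1, term = A^-1 * d^0
  state 011: A-exp=+1, loops=2, term = A^1 * d^1
  state 100: A-exp=-1, loops=1, term = A^-1 * d^0
  state 101: A-exp=+1, loops=2, term = A^1 * d^1
  state 110: A-exp=+1, loops=2, term = A^1 * d^1
  state 111: A-exp=+3, loops=3, term = A^3 * d^2
Collect the terms by A-exponent (count of states per loop number):
Powers of d = -A^2 - A^-2: d^2 = A^4 + 2 + A^-4.
  A^3 * (d^2) = A^7 + 2*A^3 + A^-1
  A^1 * (3*d) = -3*A^3 - 3*A^-1
  A^-1 * (3) = 3*A^-1
  A^-3 * (d) = -A^-1 - A^-5
Summing the groups: <K> = A^7 - A^3 - A^-5
Normalise by the writhe: (-A^3)^(-w) = (-A^3)^(3) = -A^9, so f(A) = -A^9 * <K> = -A^16 + A^12 + A^4.
Substitute A = t^(-1/4), i.e. A^e → t^(-e/4): V(t) = t^-1 + t^-3 - t^-4

Answer: t^-1 + t^-3 - t^-4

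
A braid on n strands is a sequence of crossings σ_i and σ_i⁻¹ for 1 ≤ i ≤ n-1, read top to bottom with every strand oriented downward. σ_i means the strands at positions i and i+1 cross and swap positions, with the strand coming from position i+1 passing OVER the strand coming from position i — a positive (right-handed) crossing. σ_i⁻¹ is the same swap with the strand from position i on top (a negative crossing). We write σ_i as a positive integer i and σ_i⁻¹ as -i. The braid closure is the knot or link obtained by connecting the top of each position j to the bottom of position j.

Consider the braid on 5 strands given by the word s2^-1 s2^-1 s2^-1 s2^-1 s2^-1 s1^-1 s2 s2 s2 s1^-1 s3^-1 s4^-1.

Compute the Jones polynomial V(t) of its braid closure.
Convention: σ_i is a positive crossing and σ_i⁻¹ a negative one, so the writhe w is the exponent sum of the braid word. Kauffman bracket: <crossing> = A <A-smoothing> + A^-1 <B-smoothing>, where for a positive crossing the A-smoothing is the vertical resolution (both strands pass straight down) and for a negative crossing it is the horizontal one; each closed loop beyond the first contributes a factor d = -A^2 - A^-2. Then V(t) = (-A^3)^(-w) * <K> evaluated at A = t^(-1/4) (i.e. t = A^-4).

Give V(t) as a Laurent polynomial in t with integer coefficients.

-1 + 2*t^-1 - 2*t^-2 + 4*t^-3 - 3*t^-4 + 3*t^-5 - 2*t^-6 + t^-7 - t^-8

Derivation:
The presented braid s2^-1 s2^-1 s2^-1 s2^-1 s2^-1 s1^-1 s2 s2 s2 s1^-1 s3^-1 s4^-1 on 5 strands reduces by inverse Markov moves (closure unchanged at each step):
  Destabilize: the word has the form β·s4^-1 where s4^-1 occurs only as the final letter (β ∈ B_4); drop it and the last strand → 4 strands.
  Destabilize: the word has the form β·s3^-1 where s3^-1 occurs only as the final letter (β ∈ B_3); drop it and the last strand → 3 strands.
Reduced to β = s2^-1 s2^-1 s2^-1 s2^-1 s2^-1 s1^-1 s2 s2 s2 s1^-1 on 3 strands, 10 crossings.
Compute on β:
Braid: s2^-1 s2^-1 s2^-1 s2^-1 s2^-1 s1^-1 s2 s2 s2 s1^-1 on 3 strands, 10 crossings.
Writhe w = (#positive) - (#negative) = 3 - 7 = -4.
Enumerate smoothing states for the bracket polynomial. There are 2^10 = 1024 states.
Smooth each crossing (0=||, 1=⌣⌢); contribution A^(Σ sign_k(1-2s_k)) * d^(L-1).
Tabulate the states by total A-exponent and number of loops L (A-exp: L × count):
  A^10: L=6 ×1
  A^8: L=5 ×10
  A^6: L=4 ×35, L=6 ×10
  A^4: L=3 ×60, L=5 ×50, L=7 ×10
  A^2: L=2 ×55, L=4 ×100, L=6 ×50, L=8 ×5
  A^0: L=1 ×25, L=3 ×101, L=5 ×100, L=7 ×25, L=9 ×1
  A^-2: L=2 ×55, L=4 ×100, L=6 ×50, L=8 ×5
  A^-4: L=1 ×6, L=3 ×54, L=5 ×50, L=7 ×10
  A^-6: L=2 ×9, L=4 ×26, L=6 ×10
  A^-8: L=3 ×5, L=5 ×5
  A^-10: L=4 ×1
Each group contributes A^e * Σ count * d^(L-1):
Powers of d = -A^2 - A^-2: d^2 = A^4 + 2 + A^-4; d^3 = -A^6 - 3*A^2 - 3*A^-2 - A^-6; d^4 = A^8 + 4*A^4 + 6 + 4*A^-4 + A^-8; d^5 = -A^10 - 5*A^6 - 10*A^2 - 10*A^-2 - 5*A^-6 - A^-10; d^6 = A^12 + 6*A^8 + 15*A^4 + 20 + 15*A^-4 + 6*A^-8 + A^-12; d^7 = -A^14 - 7*A^10 - 21*A^6 - 35*A^2 - 35*A^-2 - 21*A^-6 - 7*A^-10 - A^-14; d^8 = A^16 + 8*A^12 + 28*A^8 + 56*A^4 + 70 + 56*A^-4 + 28*A^-8 + 8*A^-12 + A^-16.
  A^10 * (d^5) = -A^20 - 5*A^16 - 10*A^12 - 10*A^8 - 5*A^4 - 1
  A^8 * (10*d^4) = 10*A^16 + 40*A^12 + 60*A^8 + 40*A^4 + 10
  A^6 * (35*d^3 + 10*d^5) = -10*A^16 - 85*A^12 - 205*A^8 - 205*A^4 - 85 - 10*A^-4
  A^4 * (60*d^2 + 50*d^4 + 10*d^6) = 10*A^16 + 110*A^12 + 410*A^8 + 620*A^4 + 410 + 110*A^-4 + 10*A^-8
  A^2 * (55*d + 100*d^3 + 50*d^5 + 5*d^7) = -5*A^16 - 85*A^12 - 455*A^8 - 1030*A^4 - 1030 - 455*A^-4 - 85*A^-8 - 5*A^-12
  A^0 * (25 + 101*d^2 + 100*d^4 + 25*d^6 + d^8) = A^16 + 33*A^12 + 278*A^8 + 932*A^4 + 1397 + 932*A^-4 + 278*A^-8 + 33*A^-12 + A^-16
  A^-2 * (55*d + 100*d^3 + 50*d^5 + 5*d^7) = -5*A^12 - 85*A^8 - 455*A^4 - 1030 - 1030*A^-4 - 455*A^-8 - 85*A^-12 - 5*A^-16
  A^-4 * (6 + 54*d^2 + 50*d^4 + 10*d^6) = 10*A^8 + 110*A^4 + 404 + 614*A^-4 + 404*A^-8 + 110*A^-12 + 10*A^-16
  A^-6 * (9*d + 26*d^3 + 10*d^5) = -10*A^4 - 76 - 187*A^-4 - 187*A^-8 - 76*A^-12 - 10*A^-16
  A^-8 * (5*d^2 + 5*d^4) = 5 + 25*A^-4 + 40*A^-8 + 25*A^-12 + 5*A^-16
  A^-10 * (d^3) = -A^-4 - 3*A^-8 - 3*A^-12 - A^-16
Summing the groups: <K> = -A^20 + A^16 - 2*A^12 + 3*A^8 - 3*A^4 + 4 - 2*A^-4 + 2*A^-8 - A^-12
Normalise by the writhe: (-A^3)^(-w) = (-A^3)^(4) = A^12, so f(A) = A^12 * <K> = -A^32 + A^28 - 2*A^24 + 3*A^20 - 3*A^16 + 4*A^12 - 2*A^8 + 2*A^4 - 1.
Substitute A = t^(-1/4), i.e. A^e → t^(-e/4): V(t) = -1 + 2*t^-1 - 2*t^-2 + 4*t^-3 - 3*t^-4 + 3*t^-5 - 2*t^-6 + t^-7 - t^-8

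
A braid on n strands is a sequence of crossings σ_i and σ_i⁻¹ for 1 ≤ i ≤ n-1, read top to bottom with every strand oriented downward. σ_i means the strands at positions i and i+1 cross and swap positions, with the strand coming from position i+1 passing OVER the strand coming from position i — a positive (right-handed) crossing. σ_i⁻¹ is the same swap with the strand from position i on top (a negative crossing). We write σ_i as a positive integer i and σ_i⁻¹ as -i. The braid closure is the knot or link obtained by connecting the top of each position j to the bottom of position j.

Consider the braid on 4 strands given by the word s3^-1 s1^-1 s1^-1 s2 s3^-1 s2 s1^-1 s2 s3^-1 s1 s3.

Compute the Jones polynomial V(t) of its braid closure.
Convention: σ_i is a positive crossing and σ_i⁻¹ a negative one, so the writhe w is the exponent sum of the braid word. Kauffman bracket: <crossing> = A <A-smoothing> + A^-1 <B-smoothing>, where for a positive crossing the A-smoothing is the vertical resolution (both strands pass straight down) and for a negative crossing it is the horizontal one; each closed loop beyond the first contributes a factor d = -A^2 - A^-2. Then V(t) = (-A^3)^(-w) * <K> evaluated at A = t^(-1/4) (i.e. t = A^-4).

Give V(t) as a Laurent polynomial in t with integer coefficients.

-t^3 + 3*t^2 - 3*t + 4 - 4*t^-1 + 3*t^-2 - 2*t^-3 + t^-4

Derivation:
The presented braid s3^-1 s1^-1 s1^-1 s2 s3^-1 s2 s1^-1 s2 s3^-1 s1 s3 on 4 strands reduces by inverse Markov moves (closure unchanged at each step):
  Deconjugate: the word is γ·β·γ⁻¹ with γ = s3^-1 s1^-1 (prefix) and γ⁻¹ = s1 s3 (suffix); strip both.
Reduced to β = s1^-1 s2 s3^-1 s2 s1^-1 s2 s3^-1 on 4 strands, 7 crossings.
Compute on β:
Braid: s1^-1 s2 s3^-1 s2 s1^-1 s2 s3^-1 on 4 strands, 7 crossings.
Writhe w = (#positive) - (#negative) = 3 - 4 = -1.
State-sum expansion of <K>. There are 2^7 = 128 states.
Each crossing splits two ways (0=vertical, 1=horizontal). The state's weight is A^(#A-smoothings - #B-smoothings) * d^(loops - 1).
Tabulate the states by total A-exponent and number of loops L (A-exp: L × count):
  A^7: L=4 ×1
  A^5: L=3 ×7
  A^3: L=2 ×19, L=4 ×2
  A^1: L=1 ×21, L=3 ×14
  A^-1: L=2 ×32, L=4 ×3
  A^-3: L=3 ×21
  A^-5: L=4 ×7
  A^-7: L=5 ×1
Each group contributes A^e * Σ count * d^(L-1):
Powers of d = -A^2 - A^-2: d^2 = A^4 + 2 + A^-4; d^3 = -A^6 - 3*A^2 - 3*A^-2 - A^-6; d^4 = A^8 + 4*A^4 + 6 + 4*A^-4 + A^-8.
  A^7 * (d^3) = -A^13 - 3*A^9 - 3*A^5 - A
  A^5 * (7*d^2) = 7*A^9 + 14*A^5 + 7*A
  A^3 * (19*d + 2*d^3) = -2*A^9 - 25*A^5 - 25*A - 2*A^-3
  A^1 * (21 + 14*d^2) = 14*A^5 + 49*A + 14*A^-3
  A^-1 * (32*d + 3*d^3) = -3*A^5 - 41*A - 41*A^-3 - 3*A^-7
  A^-3 * (21*d^2) = 21*A + 42*A^-3 + 21*A^-7
  A^-5 * (7*d^3) = -7*A - 21*A^-3 - 21*A^-7 - 7*A^-11
  A^-7 * (d^4) = A + 4*A^-3 + 6*A^-7 + 4*A^-11 + A^-15
Summing the groups: <K> = -A^13 + 2*A^9 - 3*A^5 + 4*A - 4*A^-3 + 3*A^-7 - 3*A^-11 + A^-15
Normalise by the writhe: (-A^3)^(-w) = (-A^3)^(1) = -A^3, so f(A) = -A^3 * <K> = A^16 - 2*A^12 + 3*A^8 - 4*A^4 + 4 - 3*A^-4 + 3*A^-8 - A^-12.
Substitute A = t^(-1/4), i.e. A^e → t^(-e/4): V(t) = -t^3 + 3*t^2 - 3*t + 4 - 4*t^-1 + 3*t^-2 - 2*t^-3 + t^-4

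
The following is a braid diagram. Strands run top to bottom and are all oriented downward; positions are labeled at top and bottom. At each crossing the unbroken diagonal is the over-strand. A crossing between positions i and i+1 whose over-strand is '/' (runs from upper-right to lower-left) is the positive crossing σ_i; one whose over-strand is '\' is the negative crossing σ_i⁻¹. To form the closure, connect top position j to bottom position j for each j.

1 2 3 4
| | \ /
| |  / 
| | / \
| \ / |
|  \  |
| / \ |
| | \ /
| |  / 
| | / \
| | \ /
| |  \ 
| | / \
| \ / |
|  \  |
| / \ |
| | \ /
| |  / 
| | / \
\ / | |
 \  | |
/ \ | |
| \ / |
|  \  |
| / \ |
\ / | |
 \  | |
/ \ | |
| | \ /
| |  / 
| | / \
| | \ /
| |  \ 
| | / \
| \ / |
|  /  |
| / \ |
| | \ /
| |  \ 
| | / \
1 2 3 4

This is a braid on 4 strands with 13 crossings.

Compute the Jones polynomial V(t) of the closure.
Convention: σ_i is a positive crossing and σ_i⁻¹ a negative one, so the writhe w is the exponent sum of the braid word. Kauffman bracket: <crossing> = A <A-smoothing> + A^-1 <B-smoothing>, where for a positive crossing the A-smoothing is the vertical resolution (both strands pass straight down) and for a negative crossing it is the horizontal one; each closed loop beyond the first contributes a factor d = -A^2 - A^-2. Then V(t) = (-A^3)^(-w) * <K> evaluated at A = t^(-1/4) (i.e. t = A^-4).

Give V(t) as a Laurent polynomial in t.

Reading the diagram top to bottom ('/'-over between positions i,i+1 = s_i, '\'-over = s_i^-1): braid word = s3 s2^-1 s3 s3^-1 s2^-1 s3 s1^-1 s2^-1 s1^-1 s3 s3^-1 s2 s3^-1.
The presented braid s3 s2^-1 s3 s3^-1 s2^-1 s3 s1^-1 s2^-1 s1^-1 s3 s3^-1 s2 s3^-1 on 4 strands reduces by inverse Markov moves (closure unchanged at each step):
  Deconjugate: the word is γ·β·γ⁻¹ with γ = s3 s2^-1 (prefix) and γ⁻¹ = s2 s3^-1 (suffix); strip both.
  Deconjugate: the word is γ·β·γ⁻¹ with γ = s3 s3^-1 (prefix) and γ⁻¹ = s3 s3^-1 (suffix); strip both.
Reduced to β = s2^-1 s3 s1^-1 s2^-1 s1^-1 on 4 strands, 5 crossings.
Compute on β:
Braid: s2^-1 s3 s1^-1 s2^-1 s1^-1 on 4 strands, 5 crossings.
Writhe w = (#positive) - (#negative) = 1 - 4 = -3.
State-sum expansion of <K>. There are 2^5 = 32 states.
Each crossing splits two ways (0=vertical, 1=horizontal). The state's weight is A^(#A-smoothings - #B-smoothings) * d^(loops - 1).
  state 00000: A-exp=-3, loops=4, term = A^-3 * d^3
  state 00001: A-exp=-1, loops=3, term = A^-1 * d^2
  state 00010: A-exp=-1, loops=3, term = A^-1 * d^2
  state 00011: A-exp=+1, loops=2, term = A^1 * d^1
  state 00100: A-exp=-1, loops=3, term = A^-1 * d^2
  state 00101: A-exp=+1, loops=4, term = A^1 * d^3
  state 00110: A-exp=+1, loops=2, term = A^1 * d^1
  state 00111: A-exp=+3, loops=3, term = A^3 * d^2
  state 01000: A-exp=-5, loops=3, term = A^-5 * d^2
  state 01001: A-exp=-3, loops=2, term = A^-3 * d^1
  state 01010: A-exp=-3, loops=2, term = A^-3 * d^1
  state 01011: A-exp=-1, loops=1, term = A^-1 * d^0
  state 01100: A-exp=-3, loops=2, term = A^-3 * d^1
  state 01101: A-exp=-1, loops=3, term = A^-1 * d^2
  state 01110: A-exp=-1, loops=1, term = A^-1 * d^0
  state 01111: A-exp=+1, loops=2, term = A^1 * d^1
  state 10000: A-exp=-1, loops=3, term = A^-1 * d^2
  state 10001: A-exp=+1, loops=2, term = A^1 * d^1
  state 10010: A-exp=+1, loops=4, term = A^1 * d^3
  state 10011: A-exp=+3, loops=3, term = A^3 * d^2
  state 10100: A-exp=+1, loops=2, term = A^1 * d^1
  state 10101: A-exp=+3, loops=3, term = A^3 * d^2
  state 10110: A-exp=+3, loops=3, term = A^3 * d^2
  state 10111: A-exp=+5, loops=2, term = A^5 * d^1
  state 11000: A-exp=-3, loops=2, term = A^-3 * d^1
  state 11001: A-exp=-1, loops=1, term = A^-1 * d^0
  state 11010: A-exp=-1, loops=3, term = A^-1 * d^2
  state 11011: A-exp=+1, loops=2, term = A^1 * d^1
  state 11100: A-exp=-1, loops=1, term = A^-1 * d^0
  state 11101: A-exp=+1, loops=2, term = A^1 * d^1
  state 11110: A-exp=+1, loops=2, term = A^1 * d^1
  state 11111: A-exp=+3, loops=1, term = A^3 * d^0
Collect the terms by A-exponent (count of states per loop number):
Powers of d = -A^2 - A^-2: d^2 = A^4 + 2 + A^-4; d^3 = -A^6 - 3*A^2 - 3*A^-2 - A^-6.
  A^5 * (d) = -A^7 - A^3
  A^3 * (1 + 4*d^2) = 4*A^7 + 9*A^3 + 4*A^-1
  A^1 * (8*d + 2*d^3) = -2*A^7 - 14*A^3 - 14*A^-1 - 2*A^-5
  A^-1 * (4 + 6*d^2) = 6*A^3 + 16*A^-1 + 6*A^-5
  A^-3 * (4*d + d^3) = -A^3 - 7*A^-1 - 7*A^-5 - A^-9
  A^-5 * (d^2) = A^-1 + 2*A^-5 + A^-9
Summing the groups: <K> = A^7 - A^3 - A^-5
Normalise by the writhe: (-A^3)^(-w) = (-A^3)^(3) = -A^9, so f(A) = -A^9 * <K> = -A^16 + A^12 + A^4.
Substitute A = t^(-1/4), i.e. A^e → t^(-e/4): V(t) = t^-1 + t^-3 - t^-4

Answer: t^-1 + t^-3 - t^-4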